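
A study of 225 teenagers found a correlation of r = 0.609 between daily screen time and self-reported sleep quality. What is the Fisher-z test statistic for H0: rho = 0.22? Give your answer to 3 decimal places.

7.207

z_r = atanh(0.609) = 0.707330,  z_0 = atanh(0.22) = 0.223656
SE = 1/√(n−3) = 1/√222 = 0.067116
z = (z_r − z_0)/SE = (0.707330 − 0.223656) / 0.067116 = 0.483674 / 0.067116 = 7.207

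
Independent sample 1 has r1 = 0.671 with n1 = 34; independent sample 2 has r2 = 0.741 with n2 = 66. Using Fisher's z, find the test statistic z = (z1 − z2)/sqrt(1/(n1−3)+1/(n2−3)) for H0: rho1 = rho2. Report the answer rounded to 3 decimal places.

-0.639

z1 = atanh(0.671) = 0.812560,  z2 = atanh(0.741) = 0.952693
SE = √(1/(n1−3) + 1/(n2−3)) = √(1/31 + 1/63) = √(0.0322581 + 0.0158730) = √0.0481311 = 0.219388
z = (z1 − z2)/SE = (0.812560 − 0.952693) / 0.219388 = -0.140133 / 0.219388 = -0.639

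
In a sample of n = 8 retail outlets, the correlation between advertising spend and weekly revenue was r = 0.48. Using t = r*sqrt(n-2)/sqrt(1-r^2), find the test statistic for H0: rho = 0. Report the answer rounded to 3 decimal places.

t = r·√(n−2) / √(1−r²) with r = 0.48, n = 8
  = 0.48·√6 / √(1 − 0.2304)
  = 0.48·2.449490 / 0.877268
  = 1.175755 / 0.877268 = 1.340

1.340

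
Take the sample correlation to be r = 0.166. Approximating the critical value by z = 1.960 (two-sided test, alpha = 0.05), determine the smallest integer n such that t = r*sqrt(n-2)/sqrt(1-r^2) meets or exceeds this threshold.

Need r·√(n−2)/√(1−r²) ≥ 1.960
√(n−2) ≥ 1.960·√(1−0.027556) / 0.166 = 1.960·0.986126 / 0.166 = 11.6434
n−2 ≥ 135.5688  ⇒  n ≥ 137.5688
Smallest integer n = 138

138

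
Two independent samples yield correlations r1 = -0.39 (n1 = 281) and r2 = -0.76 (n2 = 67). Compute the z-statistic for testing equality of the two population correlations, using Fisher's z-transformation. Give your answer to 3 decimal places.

Fisher z-transforms: z1 = atanh(-0.39) = -0.411800, z2 = atanh(-0.76) = -0.996215; difference d = 0.584415
Var(d) = 1/278 + 1/64 = 0.0035971 + 0.0156250 = 0.0192221
z = d/√Var(d) = 0.584415 / √0.0192221 = 0.584415 / 0.138644 = 4.215

4.215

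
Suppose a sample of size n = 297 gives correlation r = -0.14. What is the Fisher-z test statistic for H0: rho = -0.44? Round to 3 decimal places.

Fisher z: atanh(-0.14) = -0.140926, atanh(-0.44) = -0.472231
z = (z_r − z_0)·√(n−3) = (-0.140926 − (-0.472231))·√294 = 0.331305 · 17.146428 = 5.681

5.681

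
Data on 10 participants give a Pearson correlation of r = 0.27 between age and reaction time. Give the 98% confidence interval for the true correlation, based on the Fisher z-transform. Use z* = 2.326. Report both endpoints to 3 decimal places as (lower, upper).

z_r = atanh(0.27) = 0.276864;  SE = 1/√(n−3) = 1/√7 = 0.377964
z-limits: 0.276864 ± 2.326·0.377964 = 0.276864 ± 0.879144 = [-0.602280, 1.156008]
ρ-limits: (tanh -0.602280, tanh 1.156008) = (-0.539, 0.820)

(-0.539, 0.820)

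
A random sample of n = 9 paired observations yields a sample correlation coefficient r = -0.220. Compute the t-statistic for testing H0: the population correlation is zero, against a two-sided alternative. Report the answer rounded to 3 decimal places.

-0.597

t = r·√(n−2) / √(1−r²) with r = -0.220, n = 9
  = -0.220·√7 / √(1 − 0.048400)
  = -0.220·2.645751 / 0.975500
  = -0.582065 / 0.975500 = -0.597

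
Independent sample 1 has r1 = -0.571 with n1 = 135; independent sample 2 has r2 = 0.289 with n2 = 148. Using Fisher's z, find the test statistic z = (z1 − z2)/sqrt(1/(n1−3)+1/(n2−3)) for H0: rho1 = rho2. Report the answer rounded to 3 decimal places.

-7.868

Fisher z-transforms: z1 = atanh(-0.571) = -0.649005, z2 = atanh(0.289) = 0.297475; difference d = -0.946480
Var(d) = 1/132 + 1/145 = 0.0075758 + 0.0068966 = 0.0144724
z = d/√Var(d) = -0.946480 / √0.0144724 = -0.946480 / 0.120301 = -7.868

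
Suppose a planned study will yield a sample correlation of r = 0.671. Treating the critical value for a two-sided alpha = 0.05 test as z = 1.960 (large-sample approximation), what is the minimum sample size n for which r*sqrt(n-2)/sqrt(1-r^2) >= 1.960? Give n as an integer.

7

Need r·√(n−2)/√(1−r²) ≥ 1.960
√(n−2) ≥ 1.960·√(1−0.450241) / 0.671 = 1.960·0.741457 / 0.671 = 2.1658
n−2 ≥ 4.6907  ⇒  n ≥ 6.6907
Smallest integer n = 7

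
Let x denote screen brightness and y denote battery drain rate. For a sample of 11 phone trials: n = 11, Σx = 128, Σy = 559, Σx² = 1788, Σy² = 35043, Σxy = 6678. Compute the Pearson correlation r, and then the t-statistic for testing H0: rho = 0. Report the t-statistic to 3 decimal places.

Numerator: nΣxy − (Σx)(Σy) = 11·6678 − (128)(559) = 1906
Denominator: √[(nΣx²−(Σx)²)(nΣy²−(Σy)²)]
  nΣx²−(Σx)² = 11·1788 − 16384 = 3284;  nΣy²−(Σy)² = 11·35043 − 312481 = 72992
  √(3284·72992) = √239705728 = 15482.4329
r = 1906 / 15482.4329 = 0.1231
t = r·√(n−2)/√(1−r²) = 0.1231·√9 / √(1−0.015154) = 0.369300 / 0.992394 = 0.372

0.372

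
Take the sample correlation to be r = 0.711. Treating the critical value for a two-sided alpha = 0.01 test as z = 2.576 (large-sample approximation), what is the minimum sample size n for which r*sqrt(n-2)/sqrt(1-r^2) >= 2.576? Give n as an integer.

9

Need r·√(n−2)/√(1−r²) ≥ 2.576
√(n−2) ≥ 2.576·√(1−0.505521) / 0.711 = 2.576·0.703192 / 0.711 = 2.5477
n−2 ≥ 6.4908  ⇒  n ≥ 8.4908
Smallest integer n = 9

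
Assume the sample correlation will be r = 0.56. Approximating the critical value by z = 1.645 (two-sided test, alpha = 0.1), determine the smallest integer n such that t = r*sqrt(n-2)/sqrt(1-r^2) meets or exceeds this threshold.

8

r√(n−2)/√(1−r²) ≥ 1.645  ⇔  n−2 ≥ (1.645)²·(1−r²)/r²
(1−r²)/r² = (1−0.3136)/0.3136 = 2.1888
n ≥ 2 + 2.706025·2.1888 = 2 + 5.9229 = 7.9229
⌈7.9229⌉ = 8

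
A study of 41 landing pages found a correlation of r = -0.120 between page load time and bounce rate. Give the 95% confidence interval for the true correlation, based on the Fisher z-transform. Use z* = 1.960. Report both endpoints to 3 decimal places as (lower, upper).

(-0.412, 0.195)

Fisher z: z_r = atanh(r) = ½·ln((1+(-0.120))/(1−(-0.120))) = -0.120581
SE(z) = 1/√(n−3) = 1/√38 = 0.162221
95% ⇒ z* = 1.960; margin = 1.960·0.162221 = 0.317953
CI on z-scale: (-0.438534, 0.197372)
Back-transform: tanh(-0.438534) = -0.412429, tanh(0.197372) = 0.194848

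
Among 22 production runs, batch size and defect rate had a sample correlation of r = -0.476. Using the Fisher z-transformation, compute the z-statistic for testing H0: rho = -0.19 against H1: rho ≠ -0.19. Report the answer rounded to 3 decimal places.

-1.419

Fisher z: atanh(-0.476) = -0.517800, atanh(-0.19) = -0.192337
z = (z_r − z_0)·√(n−3) = (-0.517800 − (-0.192337))·√19 = -0.325463 · 4.358899 = -1.419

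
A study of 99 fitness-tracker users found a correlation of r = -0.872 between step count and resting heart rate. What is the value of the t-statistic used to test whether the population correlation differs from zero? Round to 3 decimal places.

t = r·√(n−2) / √(1−r²) with r = -0.872, n = 99
  = -0.872·√97 / √(1 − 0.760384)
  = -0.872·9.848858 / 0.489506
  = -8.588204 / 0.489506 = -17.545

-17.545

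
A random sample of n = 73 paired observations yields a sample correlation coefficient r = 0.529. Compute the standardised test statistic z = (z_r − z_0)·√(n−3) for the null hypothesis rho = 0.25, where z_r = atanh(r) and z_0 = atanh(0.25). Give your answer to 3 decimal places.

2.789

z_r = atanh(0.529) = 0.588756,  z_0 = atanh(0.25) = 0.255413
SE = 1/√(n−3) = 1/√70 = 0.119523
z = (z_r − z_0)/SE = (0.588756 − 0.255413) / 0.119523 = 0.333343 / 0.119523 = 2.789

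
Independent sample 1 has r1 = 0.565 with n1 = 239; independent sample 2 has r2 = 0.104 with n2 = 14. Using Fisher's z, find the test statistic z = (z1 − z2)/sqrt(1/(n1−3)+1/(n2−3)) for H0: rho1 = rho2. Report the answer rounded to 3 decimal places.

1.737

z1 = atanh(0.565) = 0.640148,  z2 = atanh(0.104) = 0.104377
SE = √(1/(n1−3) + 1/(n2−3)) = √(1/236 + 1/11) = √(0.0042373 + 0.0909091) = √0.0951464 = 0.308458
z = (z1 − z2)/SE = (0.640148 − 0.104377) / 0.308458 = 0.535771 / 0.308458 = 1.737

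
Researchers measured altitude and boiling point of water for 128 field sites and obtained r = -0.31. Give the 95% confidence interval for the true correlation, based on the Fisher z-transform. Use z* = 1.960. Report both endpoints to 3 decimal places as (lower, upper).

z_r = atanh(-0.31) = -0.320545;  SE = 1/√(n−3) = 1/√125 = 0.089443
z-limits: -0.320545 ± 1.960·0.089443 = -0.320545 ± 0.175308 = [-0.495853, -0.145237]
ρ-limits: (tanh -0.495853, tanh -0.145237) = (-0.459, -0.144)

(-0.459, -0.144)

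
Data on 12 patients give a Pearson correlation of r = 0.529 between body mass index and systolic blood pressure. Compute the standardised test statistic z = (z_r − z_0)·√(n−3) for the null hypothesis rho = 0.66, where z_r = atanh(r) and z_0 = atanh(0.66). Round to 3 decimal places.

z_r = atanh(0.529) = 0.588756,  z_0 = atanh(0.66) = 0.792814
SE = 1/√(n−3) = 1/√9 = 0.333333
z = (z_r − z_0)/SE = (0.588756 − 0.792814) / 0.333333 = -0.204058 / 0.333333 = -0.612

-0.612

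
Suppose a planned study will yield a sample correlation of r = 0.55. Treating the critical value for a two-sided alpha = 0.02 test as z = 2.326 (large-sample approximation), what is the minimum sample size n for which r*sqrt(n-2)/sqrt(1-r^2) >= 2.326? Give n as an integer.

15

r√(n−2)/√(1−r²) ≥ 2.326  ⇔  n−2 ≥ (2.326)²·(1−r²)/r²
(1−r²)/r² = (1−0.3025)/0.3025 = 2.3058
n ≥ 2 + 5.410276·2.3058 = 2 + 12.4750 = 14.4750
⌈14.4750⌉ = 15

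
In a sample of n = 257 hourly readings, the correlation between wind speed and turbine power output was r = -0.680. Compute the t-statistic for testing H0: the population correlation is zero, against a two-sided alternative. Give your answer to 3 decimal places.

-14.810

t = r·√(n−2) / √(1−r²) with r = -0.680, n = 257
  = -0.680·√255 / √(1 − 0.462400)
  = -0.680·15.968719 / 0.733212
  = -10.858729 / 0.733212 = -14.810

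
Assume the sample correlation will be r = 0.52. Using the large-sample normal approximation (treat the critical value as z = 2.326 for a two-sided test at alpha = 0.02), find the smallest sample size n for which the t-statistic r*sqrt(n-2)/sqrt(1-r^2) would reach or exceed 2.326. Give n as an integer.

r√(n−2)/√(1−r²) ≥ 2.326  ⇔  n−2 ≥ (2.326)²·(1−r²)/r²
(1−r²)/r² = (1−0.2704)/0.2704 = 2.6982
n ≥ 2 + 5.410276·2.6982 = 2 + 14.5980 = 16.5980
⌈16.5980⌉ = 17

17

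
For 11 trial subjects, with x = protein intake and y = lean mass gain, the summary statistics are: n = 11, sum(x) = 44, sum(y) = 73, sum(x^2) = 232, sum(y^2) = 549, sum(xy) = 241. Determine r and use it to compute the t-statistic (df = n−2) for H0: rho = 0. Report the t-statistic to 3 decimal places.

-4.806

Numerator: nΣxy − (Σx)(Σy) = 11·241 − (44)(73) = -561
Denominator: √[(nΣx²−(Σx)²)(nΣy²−(Σy)²)]
  nΣx²−(Σx)² = 11·232 − 1936 = 616;  nΣy²−(Σy)² = 11·549 − 5329 = 710
  √(616·710) = √437360 = 661.3320
r = -561 / 661.3320 = -0.8483
t = r·√(n−2)/√(1−r²) = -0.8483·√9 / √(1−0.719613) = -2.544900 / 0.529516 = -4.806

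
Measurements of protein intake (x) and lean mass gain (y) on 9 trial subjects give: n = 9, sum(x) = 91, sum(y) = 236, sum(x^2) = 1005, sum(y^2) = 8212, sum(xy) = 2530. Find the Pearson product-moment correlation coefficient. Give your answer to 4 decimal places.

0.3469

Numerator: nΣxy − (Σx)(Σy) = 9·2530 − (91)(236) = 1294
Denominator: √[(nΣx²−(Σx)²)(nΣy²−(Σy)²)]
  nΣx²−(Σx)² = 9·1005 − 8281 = 764;  nΣy²−(Σy)² = 9·8212 − 55696 = 18212
  √(764·18212) = √13913968 = 3730.1432
r = 1294 / 3730.1432 = 0.3469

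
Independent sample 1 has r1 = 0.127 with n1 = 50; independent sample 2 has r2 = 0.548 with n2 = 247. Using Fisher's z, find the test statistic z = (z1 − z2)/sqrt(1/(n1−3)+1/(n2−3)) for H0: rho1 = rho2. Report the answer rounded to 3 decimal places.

Fisher z-transforms: z1 = atanh(0.127) = 0.127689, z2 = atanh(0.548) = 0.615518; difference d = -0.487829
Var(d) = 1/47 + 1/244 = 0.0212766 + 0.0040984 = 0.0253750
z = d/√Var(d) = -0.487829 / √0.0253750 = -0.487829 / 0.159295 = -3.062

-3.062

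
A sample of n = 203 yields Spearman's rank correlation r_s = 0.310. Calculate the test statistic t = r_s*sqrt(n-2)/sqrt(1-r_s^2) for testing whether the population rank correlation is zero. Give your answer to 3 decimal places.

t = r_s·√(n−2) / √(1−r_s²) with r_s = 0.310, n = 203
  = 0.310·√201 / √(1 − 0.096100)
  = 0.310·14.177447 / 0.950737
  = 4.395009 / 0.950737 = 4.623

4.623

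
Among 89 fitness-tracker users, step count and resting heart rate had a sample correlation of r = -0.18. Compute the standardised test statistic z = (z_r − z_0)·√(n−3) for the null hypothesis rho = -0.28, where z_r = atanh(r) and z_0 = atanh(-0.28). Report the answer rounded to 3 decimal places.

Fisher z: atanh(-0.18) = -0.181983, atanh(-0.28) = -0.287682
z = (z_r − z_0)·√(n−3) = (-0.181983 − (-0.287682))·√86 = 0.105699 · 9.273618 = 0.980

0.980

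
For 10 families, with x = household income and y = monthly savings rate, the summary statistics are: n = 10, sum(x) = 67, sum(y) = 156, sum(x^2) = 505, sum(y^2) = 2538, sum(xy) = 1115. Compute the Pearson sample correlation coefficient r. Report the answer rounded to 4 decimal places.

Numerator: nΣxy − (Σx)(Σy) = 10·1115 − (67)(156) = 698
Denominator: √[(nΣx²−(Σx)²)(nΣy²−(Σy)²)]
  nΣx²−(Σx)² = 10·505 − 4489 = 561;  nΣy²−(Σy)² = 10·2538 − 24336 = 1044
  √(561·1044) = √585684 = 765.2999
r = 698 / 765.2999 = 0.9121

0.9121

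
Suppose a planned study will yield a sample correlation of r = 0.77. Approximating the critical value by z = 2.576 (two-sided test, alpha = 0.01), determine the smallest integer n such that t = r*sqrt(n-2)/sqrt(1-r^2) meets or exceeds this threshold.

r√(n−2)/√(1−r²) ≥ 2.576  ⇔  n−2 ≥ (2.576)²·(1−r²)/r²
(1−r²)/r² = (1−0.5929)/0.5929 = 0.6866
n ≥ 2 + 6.635776·0.6866 = 2 + 4.5561 = 6.5561
⌈6.5561⌉ = 7

7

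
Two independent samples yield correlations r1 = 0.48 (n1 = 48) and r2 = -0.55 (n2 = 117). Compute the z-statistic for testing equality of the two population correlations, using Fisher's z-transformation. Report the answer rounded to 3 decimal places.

6.483

Fisher z-transforms: z1 = atanh(0.48) = 0.522984, z2 = atanh(-0.55) = -0.618381; difference d = 1.141365
Var(d) = 1/45 + 1/114 = 0.0222222 + 0.0087719 = 0.0309941
z = d/√Var(d) = 1.141365 / √0.0309941 = 1.141365 / 0.176051 = 6.483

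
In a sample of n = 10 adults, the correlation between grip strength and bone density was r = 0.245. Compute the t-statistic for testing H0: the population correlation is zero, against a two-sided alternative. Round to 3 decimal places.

1 − r² = 1 − 0.060025 = 0.939975;  √(1−r²) = 0.969523
√(n−2) = √8 = 2.828427
t = r·√(n−2)/√(1−r²) = 0.245 · 2.828427 / 0.969523 = 0.715

0.715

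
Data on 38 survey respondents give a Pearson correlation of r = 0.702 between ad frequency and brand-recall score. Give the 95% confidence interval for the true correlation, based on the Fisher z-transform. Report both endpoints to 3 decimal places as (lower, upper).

Fisher z: z_r = atanh(r) = ½·ln((1+0.702)/(1−0.702)) = 0.871233
SE(z) = 1/√(n−3) = 1/√35 = 0.169031
95% ⇒ z* = 1.960; margin = 1.960·0.169031 = 0.331301
CI on z-scale: (0.539932, 1.202534)
Back-transform: tanh(0.539932) = 0.492936, tanh(1.202534) = 0.834426

(0.493, 0.834)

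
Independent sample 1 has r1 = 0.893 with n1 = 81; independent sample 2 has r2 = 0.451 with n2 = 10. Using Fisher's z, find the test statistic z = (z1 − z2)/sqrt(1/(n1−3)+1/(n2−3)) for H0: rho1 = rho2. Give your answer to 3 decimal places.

2.409

z1 = atanh(0.893) = 1.436545,  z2 = atanh(0.451) = 0.485955
SE = √(1/(n1−3) + 1/(n2−3)) = √(1/78 + 1/7) = √(0.0128205 + 0.1428571) = √0.1556776 = 0.394560
z = (z1 − z2)/SE = (1.436545 − 0.485955) / 0.394560 = 0.950590 / 0.394560 = 2.409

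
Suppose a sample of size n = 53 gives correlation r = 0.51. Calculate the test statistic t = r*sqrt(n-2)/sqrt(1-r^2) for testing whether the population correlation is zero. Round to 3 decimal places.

4.234

t = r·√(n−2) / √(1−r²) with r = 0.51, n = 53
  = 0.51·√51 / √(1 − 0.2601)
  = 0.51·7.141428 / 0.860174
  = 3.642128 / 0.860174 = 4.234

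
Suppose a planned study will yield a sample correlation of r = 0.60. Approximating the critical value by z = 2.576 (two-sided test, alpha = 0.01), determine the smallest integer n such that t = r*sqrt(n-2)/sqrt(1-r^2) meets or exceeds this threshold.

r√(n−2)/√(1−r²) ≥ 2.576  ⇔  n−2 ≥ (2.576)²·(1−r²)/r²
(1−r²)/r² = (1−0.3600)/0.3600 = 1.7778
n ≥ 2 + 6.635776·1.7778 = 2 + 11.7971 = 13.7971
⌈13.7971⌉ = 14

14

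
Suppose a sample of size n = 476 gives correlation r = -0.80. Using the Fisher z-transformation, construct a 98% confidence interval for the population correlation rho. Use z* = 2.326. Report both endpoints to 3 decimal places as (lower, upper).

(-0.835, -0.758)

Fisher z: z_r = atanh(r) = ½·ln((1+(-0.80))/(1−(-0.80))) = -1.098612
SE(z) = 1/√(n−3) = 1/√473 = 0.045980
98% ⇒ z* = 2.326; margin = 2.326·0.045980 = 0.106949
CI on z-scale: (-1.205561, -0.991663)
Back-transform: tanh(-1.205561) = -0.835343, tanh(-0.991663) = -0.758071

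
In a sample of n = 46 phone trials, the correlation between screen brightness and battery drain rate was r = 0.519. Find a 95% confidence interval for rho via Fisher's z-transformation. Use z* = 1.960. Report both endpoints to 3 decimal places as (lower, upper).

z_r = atanh(0.519) = 0.574970;  SE = 1/√(n−3) = 1/√43 = 0.152499
z-limits: 0.574970 ± 1.960·0.152499 = 0.574970 ± 0.298898 = [0.276072, 0.873868]
ρ-limits: (tanh 0.276072, tanh 0.873868) = (0.269, 0.703)

(0.269, 0.703)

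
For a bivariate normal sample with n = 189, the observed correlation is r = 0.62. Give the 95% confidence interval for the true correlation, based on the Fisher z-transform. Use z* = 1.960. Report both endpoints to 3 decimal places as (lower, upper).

Fisher z: z_r = atanh(r) = ½·ln((1+0.62)/(1−0.62)) = 0.725005
SE(z) = 1/√(n−3) = 1/√186 = 0.073324
95% ⇒ z* = 1.960; margin = 1.960·0.073324 = 0.143715
CI on z-scale: (0.581290, 0.868720)
Back-transform: tanh(0.581290) = 0.523602, tanh(0.868720) = 0.700723

(0.524, 0.701)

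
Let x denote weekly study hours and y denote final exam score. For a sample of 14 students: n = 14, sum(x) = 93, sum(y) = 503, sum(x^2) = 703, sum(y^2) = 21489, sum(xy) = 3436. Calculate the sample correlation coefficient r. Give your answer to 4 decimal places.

0.1754

Numerator: nΣxy − (Σx)(Σy) = 14·3436 − (93)(503) = 1325
Denominator: √[(nΣx²−(Σx)²)(nΣy²−(Σy)²)]
  nΣx²−(Σx)² = 14·703 − 8649 = 1193;  nΣy²−(Σy)² = 14·21489 − 253009 = 47837
  √(1193·47837) = √57069541 = 7554.4385
r = 1325 / 7554.4385 = 0.1754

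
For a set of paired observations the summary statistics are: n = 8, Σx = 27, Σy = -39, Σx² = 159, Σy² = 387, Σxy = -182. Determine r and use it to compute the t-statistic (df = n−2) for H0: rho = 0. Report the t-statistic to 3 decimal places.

Numerator: nΣxy − (Σx)(Σy) = 8·(-182) − (27)(-39) = -403
Denominator: √[(nΣx²−(Σx)²)(nΣy²−(Σy)²)]
  nΣx²−(Σx)² = 8·159 − 729 = 543;  nΣy²−(Σy)² = 8·387 − 1521 = 1575
  √(543·1575) = √855225 = 924.7838
r = -403 / 924.7838 = -0.4358
t = r·√(n−2)/√(1−r²) = -0.4358·√6 / √(1−0.189922) = -1.067488 / 0.900043 = -1.186

-1.186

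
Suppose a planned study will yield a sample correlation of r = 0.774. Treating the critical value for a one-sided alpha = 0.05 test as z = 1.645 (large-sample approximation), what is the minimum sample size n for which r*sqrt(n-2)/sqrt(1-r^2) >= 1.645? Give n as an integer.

Need r·√(n−2)/√(1−r²) ≥ 1.645
√(n−2) ≥ 1.645·√(1−0.599076) / 0.774 = 1.645·0.633186 / 0.774 = 1.3457
n−2 ≥ 1.8109  ⇒  n ≥ 3.8109
Smallest integer n = 4

4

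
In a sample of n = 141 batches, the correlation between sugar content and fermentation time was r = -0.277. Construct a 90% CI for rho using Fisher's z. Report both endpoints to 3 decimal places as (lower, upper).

z_r = atanh(-0.277) = -0.284430;  SE = 1/√(n−3) = 1/√138 = 0.085126
z-limits: -0.284430 ± 1.645·0.085126 = -0.284430 ± 0.140032 = [-0.424462, -0.144398]
ρ-limits: (tanh -0.424462, tanh -0.144398) = (-0.401, -0.143)

(-0.401, -0.143)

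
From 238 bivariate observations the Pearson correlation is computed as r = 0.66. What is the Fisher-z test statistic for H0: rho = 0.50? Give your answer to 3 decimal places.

Fisher z: atanh(0.66) = 0.792814, atanh(0.50) = 0.549306
z = (z_r − z_0)·√(n−3) = (0.792814 − 0.549306)·√235 = 0.243508 · 15.329710 = 3.733

3.733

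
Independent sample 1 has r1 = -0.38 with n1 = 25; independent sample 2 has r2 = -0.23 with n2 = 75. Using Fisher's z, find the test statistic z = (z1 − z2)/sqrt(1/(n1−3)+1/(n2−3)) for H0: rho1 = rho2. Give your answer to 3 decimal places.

z1 = atanh(-0.38) = -0.400060,  z2 = atanh(-0.23) = -0.234189
SE = √(1/(n1−3) + 1/(n2−3)) = √(1/22 + 1/72) = √(0.0454545 + 0.0138889) = √0.0593434 = 0.243605
z = (z1 − z2)/SE = (-0.400060 − (-0.234189)) / 0.243605 = -0.165871 / 0.243605 = -0.681

-0.681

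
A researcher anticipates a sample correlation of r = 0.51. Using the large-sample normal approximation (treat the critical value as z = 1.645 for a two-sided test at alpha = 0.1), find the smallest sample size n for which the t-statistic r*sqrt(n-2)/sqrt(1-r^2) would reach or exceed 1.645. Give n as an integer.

10

Need r·√(n−2)/√(1−r²) ≥ 1.645
√(n−2) ≥ 1.645·√(1−0.2601) / 0.51 = 1.645·0.860174 / 0.51 = 2.7745
n−2 ≥ 7.6979  ⇒  n ≥ 9.6979
Smallest integer n = 10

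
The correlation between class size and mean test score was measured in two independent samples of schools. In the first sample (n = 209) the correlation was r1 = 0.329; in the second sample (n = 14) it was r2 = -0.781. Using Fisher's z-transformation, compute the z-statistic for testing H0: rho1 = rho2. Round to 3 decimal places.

4.491

z1 = atanh(0.329) = 0.341706,  z2 = atanh(-0.781) = -1.047929
SE = √(1/(n1−3) + 1/(n2−3)) = √(1/206 + 1/11) = √(0.0048544 + 0.0909091) = √0.0957635 = 0.309457
z = (z1 − z2)/SE = (0.341706 − (-1.047929)) / 0.309457 = 1.389635 / 0.309457 = 4.491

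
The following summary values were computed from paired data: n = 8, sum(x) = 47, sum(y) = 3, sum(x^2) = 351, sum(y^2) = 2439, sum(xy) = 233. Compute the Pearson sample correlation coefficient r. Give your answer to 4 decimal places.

0.5041

Numerator: nΣxy − (Σx)(Σy) = 8·233 − (47)(3) = 1723
Denominator: √[(nΣx²−(Σx)²)(nΣy²−(Σy)²)]
  nΣx²−(Σx)² = 8·351 − 2209 = 599;  nΣy²−(Σy)² = 8·2439 − 9 = 19503
  √(599·19503) = √11682297 = 3417.9375
r = 1723 / 3417.9375 = 0.5041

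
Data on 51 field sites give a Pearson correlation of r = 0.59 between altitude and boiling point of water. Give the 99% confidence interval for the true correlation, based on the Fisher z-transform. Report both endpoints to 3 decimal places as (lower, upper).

(0.297, 0.782)

Fisher z: z_r = atanh(r) = ½·ln((1+0.59)/(1−0.59)) = 0.677666
SE(z) = 1/√(n−3) = 1/√48 = 0.144338
99% ⇒ z* = 2.576; margin = 2.576·0.144338 = 0.371815
CI on z-scale: (0.305851, 1.049481)
Back-transform: tanh(0.305851) = 0.296658, tanh(1.049481) = 0.781604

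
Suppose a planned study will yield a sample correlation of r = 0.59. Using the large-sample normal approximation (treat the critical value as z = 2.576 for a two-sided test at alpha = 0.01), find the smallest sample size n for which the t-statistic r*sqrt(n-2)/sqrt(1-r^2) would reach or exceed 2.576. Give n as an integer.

r√(n−2)/√(1−r²) ≥ 2.576  ⇔  n−2 ≥ (2.576)²·(1−r²)/r²
(1−r²)/r² = (1−0.3481)/0.3481 = 1.8727
n ≥ 2 + 6.635776·1.8727 = 2 + 12.4268 = 14.4268
⌈14.4268⌉ = 15

15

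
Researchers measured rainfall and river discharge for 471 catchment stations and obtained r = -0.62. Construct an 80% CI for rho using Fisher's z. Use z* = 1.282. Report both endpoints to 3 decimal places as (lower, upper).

Fisher z: z_r = atanh(r) = ½·ln((1+(-0.62))/(1−(-0.62))) = -0.725005
SE(z) = 1/√(n−3) = 1/√468 = 0.046225
80% ⇒ z* = 1.282; margin = 1.282·0.046225 = 0.059260
CI on z-scale: (-0.784265, -0.665745)
Back-transform: tanh(-0.784265) = -0.655148, tanh(-0.665745) = -0.582174

(-0.655, -0.582)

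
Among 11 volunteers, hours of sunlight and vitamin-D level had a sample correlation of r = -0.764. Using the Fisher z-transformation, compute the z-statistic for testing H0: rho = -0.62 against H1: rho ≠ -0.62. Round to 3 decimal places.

-0.794

z_r = atanh(-0.764) = -1.005754,  z_0 = atanh(-0.62) = -0.725005
SE = 1/√(n−3) = 1/√8 = 0.353553
z = (z_r − z_0)/SE = (-1.005754 − (-0.725005)) / 0.353553 = -0.280749 / 0.353553 = -0.794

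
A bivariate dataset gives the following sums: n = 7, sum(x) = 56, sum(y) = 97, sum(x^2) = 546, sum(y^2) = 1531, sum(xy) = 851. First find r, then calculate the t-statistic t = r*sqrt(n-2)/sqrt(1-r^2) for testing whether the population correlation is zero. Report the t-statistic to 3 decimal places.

Numerator: nΣxy − (Σx)(Σy) = 7·851 − (56)(97) = 525
Denominator: √[(nΣx²−(Σx)²)(nΣy²−(Σy)²)]
  nΣx²−(Σx)² = 7·546 − 3136 = 686;  nΣy²−(Σy)² = 7·1531 − 9409 = 1308
  √(686·1308) = √897288 = 947.2529
r = 525 / 947.2529 = 0.5542
t = r·√(n−2)/√(1−r²) = 0.5542·√5 / √(1−0.307138) = 1.239229 / 0.832383 = 1.489

1.489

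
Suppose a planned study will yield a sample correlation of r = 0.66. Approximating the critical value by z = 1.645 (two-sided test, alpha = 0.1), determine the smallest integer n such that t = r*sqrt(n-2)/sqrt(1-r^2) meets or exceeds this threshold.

r√(n−2)/√(1−r²) ≥ 1.645  ⇔  n−2 ≥ (1.645)²·(1−r²)/r²
(1−r²)/r² = (1−0.4356)/0.4356 = 1.2957
n ≥ 2 + 2.706025·1.2957 = 2 + 3.5062 = 5.5062
⌈5.5062⌉ = 6

6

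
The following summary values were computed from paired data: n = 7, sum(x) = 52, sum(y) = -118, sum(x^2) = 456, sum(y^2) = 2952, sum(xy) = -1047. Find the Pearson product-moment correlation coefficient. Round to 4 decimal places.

S_xy = nΣxy − ΣxΣy = 7·(-1047) − 52·(-118) = -7329 − (-6136) = -1193
S_xx = nΣx² − (Σx)² = 7·456 − 52² = 3192 − 2704 = 488
S_yy = nΣy² − (Σy)² = 7·2952 − (-118)² = 20664 − 13924 = 6740
r = S_xy / √(S_xx·S_yy) = -1193 / √(488·6740) = -1193 / √3289120 = -1193 / 1813.5931 = -0.6578

-0.6578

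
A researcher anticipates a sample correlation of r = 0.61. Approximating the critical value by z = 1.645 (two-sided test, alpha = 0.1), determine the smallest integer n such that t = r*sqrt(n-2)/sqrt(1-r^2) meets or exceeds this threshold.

7

r√(n−2)/√(1−r²) ≥ 1.645  ⇔  n−2 ≥ (1.645)²·(1−r²)/r²
(1−r²)/r² = (1−0.3721)/0.3721 = 1.6874
n ≥ 2 + 2.706025·1.6874 = 2 + 4.5661 = 6.5661
⌈6.5661⌉ = 7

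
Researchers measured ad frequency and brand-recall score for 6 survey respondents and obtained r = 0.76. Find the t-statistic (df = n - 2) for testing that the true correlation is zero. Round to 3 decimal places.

2.339

t = r·√(n−2) / √(1−r²) with r = 0.76, n = 6
  = 0.76·√4 / √(1 − 0.5776)
  = 0.76·2.000000 / 0.649923
  = 1.520000 / 0.649923 = 2.339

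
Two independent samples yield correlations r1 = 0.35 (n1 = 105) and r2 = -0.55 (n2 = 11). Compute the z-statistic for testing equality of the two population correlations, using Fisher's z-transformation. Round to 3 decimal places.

z1 = atanh(0.35) = 0.365444,  z2 = atanh(-0.55) = -0.618381
SE = √(1/(n1−3) + 1/(n2−3)) = √(1/102 + 1/8) = √(0.0098039 + 0.1250000) = √0.1348039 = 0.367157
z = (z1 − z2)/SE = (0.365444 − (-0.618381)) / 0.367157 = 0.983825 / 0.367157 = 2.680

2.680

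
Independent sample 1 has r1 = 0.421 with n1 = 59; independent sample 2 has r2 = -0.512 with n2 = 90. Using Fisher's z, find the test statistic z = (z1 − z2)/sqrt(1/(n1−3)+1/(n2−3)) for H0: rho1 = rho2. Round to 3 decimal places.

Fisher z-transforms: z1 = atanh(0.421) = 0.448907, z2 = atanh(-0.512) = -0.565437; difference d = 1.014344
Var(d) = 1/56 + 1/87 = 0.0178571 + 0.0114943 = 0.0293514
z = d/√Var(d) = 1.014344 / √0.0293514 = 1.014344 / 0.171323 = 5.921

5.921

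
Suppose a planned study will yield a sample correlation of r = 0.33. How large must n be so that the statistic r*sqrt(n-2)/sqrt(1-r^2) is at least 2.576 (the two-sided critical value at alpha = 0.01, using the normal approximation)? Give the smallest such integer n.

Need r·√(n−2)/√(1−r²) ≥ 2.576
√(n−2) ≥ 2.576·√(1−0.1089) / 0.33 = 2.576·0.943981 / 0.33 = 7.3688
n−2 ≥ 54.2992  ⇒  n ≥ 56.2992
Smallest integer n = 57

57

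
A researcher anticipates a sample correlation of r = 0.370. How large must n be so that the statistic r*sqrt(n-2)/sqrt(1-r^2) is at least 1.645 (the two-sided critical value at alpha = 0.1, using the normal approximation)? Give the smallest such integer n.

20

Need r·√(n−2)/√(1−r²) ≥ 1.645
√(n−2) ≥ 1.645·√(1−0.136900) / 0.370 = 1.645·0.929032 / 0.370 = 4.1304
n−2 ≥ 17.0602  ⇒  n ≥ 19.0602
Smallest integer n = 20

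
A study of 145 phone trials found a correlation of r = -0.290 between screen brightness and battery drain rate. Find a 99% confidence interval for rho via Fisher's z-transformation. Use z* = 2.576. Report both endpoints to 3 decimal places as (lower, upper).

(-0.474, -0.082)

z_r = atanh(-0.290) = -0.298566;  SE = 1/√(n−3) = 1/√142 = 0.083918
z-limits: -0.298566 ± 2.576·0.083918 = -0.298566 ± 0.216173 = [-0.514739, -0.082393]
ρ-limits: (tanh -0.514739, tanh -0.082393) = (-0.474, -0.082)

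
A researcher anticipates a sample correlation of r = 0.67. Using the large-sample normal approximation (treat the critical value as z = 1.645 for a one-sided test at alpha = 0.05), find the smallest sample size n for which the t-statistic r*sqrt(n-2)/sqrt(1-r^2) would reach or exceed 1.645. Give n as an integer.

r√(n−2)/√(1−r²) ≥ 1.645  ⇔  n−2 ≥ (1.645)²·(1−r²)/r²
(1−r²)/r² = (1−0.4489)/0.4489 = 1.2277
n ≥ 2 + 2.706025·1.2277 = 2 + 3.3222 = 5.3222
⌈5.3222⌉ = 6

6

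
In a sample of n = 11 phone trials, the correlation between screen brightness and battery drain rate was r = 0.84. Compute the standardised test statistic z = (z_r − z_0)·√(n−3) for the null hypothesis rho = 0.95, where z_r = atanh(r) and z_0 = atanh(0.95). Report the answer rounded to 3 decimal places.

-1.727

Fisher z: atanh(0.84) = 1.221174, atanh(0.95) = 1.831781
z = (z_r − z_0)·√(n−3) = (1.221174 − 1.831781)·√8 = -0.610607 · 2.828427 = -1.727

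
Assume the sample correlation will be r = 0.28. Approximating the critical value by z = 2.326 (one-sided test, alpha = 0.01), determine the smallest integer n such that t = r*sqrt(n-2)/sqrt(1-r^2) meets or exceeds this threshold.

66

Need r·√(n−2)/√(1−r²) ≥ 2.326
√(n−2) ≥ 2.326·√(1−0.0784) / 0.28 = 2.326·0.960000 / 0.28 = 7.9749
n−2 ≥ 63.5990  ⇒  n ≥ 65.5990
Smallest integer n = 66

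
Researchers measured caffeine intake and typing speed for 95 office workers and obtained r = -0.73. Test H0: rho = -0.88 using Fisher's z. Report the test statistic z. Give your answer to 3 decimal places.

4.288

Fisher z: atanh(-0.73) = -0.928727, atanh(-0.88) = -1.375768
z = (z_r − z_0)·√(n−3) = (-0.928727 − (-1.375768))·√92 = 0.447041 · 9.591663 = 4.288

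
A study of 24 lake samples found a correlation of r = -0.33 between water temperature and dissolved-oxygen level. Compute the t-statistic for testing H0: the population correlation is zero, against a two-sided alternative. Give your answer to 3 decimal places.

-1.640

t = r·√(n−2) / √(1−r²) with r = -0.33, n = 24
  = -0.33·√22 / √(1 − 0.1089)
  = -0.33·4.690416 / 0.943981
  = -1.547837 / 0.943981 = -1.640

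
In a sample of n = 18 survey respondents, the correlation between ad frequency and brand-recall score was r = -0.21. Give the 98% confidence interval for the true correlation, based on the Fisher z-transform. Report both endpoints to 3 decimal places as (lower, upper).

(-0.672, 0.369)

Fisher z: z_r = atanh(r) = ½·ln((1+(-0.21))/(1−(-0.21))) = -0.213171
SE(z) = 1/√(n−3) = 1/√15 = 0.258199
98% ⇒ z* = 2.326; margin = 2.326·0.258199 = 0.600571
CI on z-scale: (-0.813742, 0.387400)
Back-transform: tanh(-0.813742) = -0.671649, tanh(0.387400) = 0.369117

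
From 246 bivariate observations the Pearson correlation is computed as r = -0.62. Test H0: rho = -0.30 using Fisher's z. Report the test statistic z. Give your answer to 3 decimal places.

-6.477

Fisher z: atanh(-0.62) = -0.725005, atanh(-0.30) = -0.309520
z = (z_r − z_0)·√(n−3) = (-0.725005 − (-0.309520))·√243 = -0.415485 · 15.588457 = -6.477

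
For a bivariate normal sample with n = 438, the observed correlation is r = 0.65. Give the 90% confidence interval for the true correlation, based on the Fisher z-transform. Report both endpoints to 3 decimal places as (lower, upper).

Fisher z: z_r = atanh(r) = ½·ln((1+0.65)/(1−0.65)) = 0.775299
SE(z) = 1/√(n−3) = 1/√435 = 0.047946
90% ⇒ z* = 1.645; margin = 1.645·0.047946 = 0.078871
CI on z-scale: (0.696428, 0.854170)
Back-transform: tanh(0.696428) = 0.602096, tanh(0.854170) = 0.693242

(0.602, 0.693)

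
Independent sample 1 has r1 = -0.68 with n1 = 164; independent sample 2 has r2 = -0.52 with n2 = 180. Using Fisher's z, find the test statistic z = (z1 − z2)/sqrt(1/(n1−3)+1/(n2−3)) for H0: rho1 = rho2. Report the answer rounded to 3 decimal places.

-2.321

Fisher z-transforms: z1 = atanh(-0.68) = -0.829114, z2 = atanh(-0.52) = -0.576340; difference d = -0.252774
Var(d) = 1/161 + 1/177 = 0.0062112 + 0.0056497 = 0.0118609
z = d/√Var(d) = -0.252774 / √0.0118609 = -0.252774 / 0.108908 = -2.321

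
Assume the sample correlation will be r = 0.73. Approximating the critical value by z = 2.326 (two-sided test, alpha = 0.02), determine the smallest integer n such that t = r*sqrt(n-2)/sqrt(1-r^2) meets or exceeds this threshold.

r√(n−2)/√(1−r²) ≥ 2.326  ⇔  n−2 ≥ (2.326)²·(1−r²)/r²
(1−r²)/r² = (1−0.5329)/0.5329 = 0.8765
n ≥ 2 + 5.410276·0.8765 = 2 + 4.7421 = 6.7421
⌈6.7421⌉ = 7

7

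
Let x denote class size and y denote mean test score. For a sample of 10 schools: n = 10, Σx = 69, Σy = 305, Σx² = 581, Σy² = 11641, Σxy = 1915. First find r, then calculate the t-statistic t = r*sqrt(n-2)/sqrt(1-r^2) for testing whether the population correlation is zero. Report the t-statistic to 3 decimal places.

Numerator: nΣxy − (Σx)(Σy) = 10·1915 − (69)(305) = -1895
Denominator: √[(nΣx²−(Σx)²)(nΣy²−(Σy)²)]
  nΣx²−(Σx)² = 10·581 − 4761 = 1049;  nΣy²−(Σy)² = 10·11641 − 93025 = 23385
  √(1049·23385) = √24530865 = 4952.8643
r = -1895 / 4952.8643 = -0.3826
t = r·√(n−2)/√(1−r²) = -0.3826·√8 / √(1−0.146383) = -1.082156 / 0.923914 = -1.171

-1.171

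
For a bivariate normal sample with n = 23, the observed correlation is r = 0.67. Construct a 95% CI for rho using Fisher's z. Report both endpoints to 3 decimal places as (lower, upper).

(0.356, 0.848)

z_r = atanh(0.67) = 0.810743;  SE = 1/√(n−3) = 1/√20 = 0.223607
z-limits: 0.810743 ± 1.960·0.223607 = 0.810743 ± 0.438270 = [0.372473, 1.249013]
ρ-limits: (tanh 0.372473, tanh 1.249013) = (0.356, 0.848)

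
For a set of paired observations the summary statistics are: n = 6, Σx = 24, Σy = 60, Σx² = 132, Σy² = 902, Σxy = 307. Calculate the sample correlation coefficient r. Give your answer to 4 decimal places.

S_xy = nΣxy − ΣxΣy = 6·307 − 24·60 = 1842 − 1440 = 402
S_xx = nΣx² − (Σx)² = 6·132 − 24² = 792 − 576 = 216
S_yy = nΣy² − (Σy)² = 6·902 − 60² = 5412 − 3600 = 1812
r = S_xy / √(S_xx·S_yy) = 402 / √(216·1812) = 402 / √391392 = 402 / 625.6133 = 0.6426

0.6426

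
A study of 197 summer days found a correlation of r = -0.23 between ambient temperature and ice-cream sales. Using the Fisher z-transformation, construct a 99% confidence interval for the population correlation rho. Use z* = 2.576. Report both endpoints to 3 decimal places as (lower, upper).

(-0.396, -0.049)

Fisher z: z_r = atanh(r) = ½·ln((1+(-0.23))/(1−(-0.23))) = -0.234189
SE(z) = 1/√(n−3) = 1/√194 = 0.071796
99% ⇒ z* = 2.576; margin = 2.576·0.071796 = 0.184946
CI on z-scale: (-0.419135, -0.049243)
Back-transform: tanh(-0.419135) = -0.396201, tanh(-0.049243) = -0.049203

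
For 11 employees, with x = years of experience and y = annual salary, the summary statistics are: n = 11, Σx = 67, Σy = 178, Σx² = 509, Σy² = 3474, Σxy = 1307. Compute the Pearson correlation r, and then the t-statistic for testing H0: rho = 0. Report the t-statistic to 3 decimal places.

Numerator: nΣxy − (Σx)(Σy) = 11·1307 − (67)(178) = 2451
Denominator: √[(nΣx²−(Σx)²)(nΣy²−(Σy)²)]
  nΣx²−(Σx)² = 11·509 − 4489 = 1110;  nΣy²−(Σy)² = 11·3474 − 31684 = 6530
  √(1110·6530) = √7248300 = 2692.2667
r = 2451 / 2692.2667 = 0.9104
t = r·√(n−2)/√(1−r²) = 0.9104·√9 / √(1−0.828828) = 2.731200 / 0.413729 = 6.601

6.601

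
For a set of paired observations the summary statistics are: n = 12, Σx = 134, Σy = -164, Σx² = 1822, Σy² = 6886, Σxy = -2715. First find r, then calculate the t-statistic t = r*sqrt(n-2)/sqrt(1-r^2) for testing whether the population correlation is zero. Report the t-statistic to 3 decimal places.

Numerator: nΣxy − (Σx)(Σy) = 12·(-2715) − (134)(-164) = -10604
Denominator: √[(nΣx²−(Σx)²)(nΣy²−(Σy)²)]
  nΣx²−(Σx)² = 12·1822 − 17956 = 3908;  nΣy²−(Σy)² = 12·6886 − 26896 = 55736
  √(3908·55736) = √217816288 = 14758.6005
r = -10604 / 14758.6005 = -0.7185
t = r·√(n−2)/√(1−r²) = -0.7185·√10 / √(1−0.516242) = -2.272096 / 0.695527 = -3.267

-3.267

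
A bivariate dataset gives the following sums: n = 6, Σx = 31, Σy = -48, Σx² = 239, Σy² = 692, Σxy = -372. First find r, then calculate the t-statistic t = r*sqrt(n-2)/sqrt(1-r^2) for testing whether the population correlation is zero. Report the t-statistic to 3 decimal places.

Numerator: nΣxy − (Σx)(Σy) = 6·(-372) − (31)(-48) = -744
Denominator: √[(nΣx²−(Σx)²)(nΣy²−(Σy)²)]
  nΣx²−(Σx)² = 6·239 − 961 = 473;  nΣy²−(Σy)² = 6·692 − 2304 = 1848
  √(473·1848) = √874104 = 934.9353
r = -744 / 934.9353 = -0.7958
t = r·√(n−2)/√(1−r²) = -0.7958·√4 / √(1−0.633298) = -1.591600 / 0.605559 = -2.628

-2.628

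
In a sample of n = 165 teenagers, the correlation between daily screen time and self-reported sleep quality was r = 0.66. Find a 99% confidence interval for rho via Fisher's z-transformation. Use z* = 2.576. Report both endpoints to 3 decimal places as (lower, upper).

(0.530, 0.760)

z_r = atanh(0.66) = 0.792814;  SE = 1/√(n−3) = 1/√162 = 0.078567
z-limits: 0.792814 ± 2.576·0.078567 = 0.792814 ± 0.202389 = [0.590425, 0.995203]
ρ-limits: (tanh 0.590425, tanh 0.995203) = (0.530, 0.760)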